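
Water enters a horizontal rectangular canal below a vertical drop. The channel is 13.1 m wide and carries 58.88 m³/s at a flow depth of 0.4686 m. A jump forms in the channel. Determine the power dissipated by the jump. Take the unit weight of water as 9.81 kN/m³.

P = 1317 kW

q = Q/b = 58.88/13.1 = 4.495 m²/s; V₁ = q/y₁ = 9.592 m/s. Fr₁ = V₁/√(g·y₁) = 4.474.
By Bélanger, y₂/y₁ = ½[√(1 + 8Fr₁²) − 1] = ½[√161.11 − 1] = 5.846.
y₂ = 5.846 × 0.4686 = 2.740 m.
V₂ = q/y₂ = 4.495/2.740 = 1.641 m/s. E₁ = y₁ + V₁²/2g = 5.158 m; E₂ = y₂ + V₂²/2g = 2.877 m. ΔE = E₁ − E₂ = 2.281 m.
P = γ·Q·ΔE = 9.81 × 58.88 × 2.281 = 1317 kW.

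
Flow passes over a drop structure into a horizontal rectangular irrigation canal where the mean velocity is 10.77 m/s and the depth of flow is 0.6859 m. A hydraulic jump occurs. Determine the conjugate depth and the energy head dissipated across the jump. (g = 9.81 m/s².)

Fr₁ = V₁/√(g·y₁) = 10.77/√(9.81×0.6859) = 4.152.
By Bélanger, y₂/y₁ = ½[√(1 + 8Fr₁²) − 1] = ½[√138.91 − 1] = 5.393.
y₂ = 5.393 × 0.6859 = 3.699 m.
q = V₁·y₁ = 10.77 × 0.6859 = 7.387 m²/s. V₂ = q/y₂ = 7.387/3.699 = 1.997 m/s. E₁ = y₁ + V₁²/2g = 6.598 m; E₂ = y₂ + V₂²/2g = 3.902 m. ΔE = E₁ − E₂ = 2.696 m.

y₂ = 3.699 m; ΔE = 2.696 m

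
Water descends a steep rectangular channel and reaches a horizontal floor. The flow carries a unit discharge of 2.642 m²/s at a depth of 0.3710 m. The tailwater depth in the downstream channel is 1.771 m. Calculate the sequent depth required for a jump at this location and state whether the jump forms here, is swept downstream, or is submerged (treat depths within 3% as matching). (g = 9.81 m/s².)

V₁ = q/y₁ = 2.642/0.3710 = 7.121 m/s. Fr₁ = V₁/√(g·y₁) = 7.121/√(9.81×0.3710) = 3.733.
From the momentum equation for a rectangular channel, y₂/y₁ = ½[√(1 + 8Fr₁²) − 1] = ½[√112.47 − 1] = 4.803.
y₂ = 4.803 × 0.3710 = 1.782 m.
Tailwater y_tw = 1.771 m: y_tw ≈ y₂, so the jump forms here.

y₂ = 1.782 m; the jump forms here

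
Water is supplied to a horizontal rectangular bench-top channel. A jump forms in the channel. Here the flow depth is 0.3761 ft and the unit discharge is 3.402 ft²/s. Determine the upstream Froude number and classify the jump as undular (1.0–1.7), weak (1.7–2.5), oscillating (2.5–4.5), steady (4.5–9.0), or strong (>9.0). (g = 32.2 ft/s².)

V₁ = q/y₁ = 3.402/0.3761 = 9.045 ft/s. Fr₁ = V₁/√(g·y₁) = 9.045/√(32.2×0.3761) = 2.599.
Fr₁ = 2.599 lies in the oscillating range.

Fr₁ = 2.599; oscillating jump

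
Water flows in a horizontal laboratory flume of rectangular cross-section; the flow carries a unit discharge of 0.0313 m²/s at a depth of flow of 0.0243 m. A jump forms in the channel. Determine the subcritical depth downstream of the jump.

V₁ = q/y₁ = 0.0313/0.0243 = 1.29 m/s. Fr₁ = V₁/√(g·y₁) = 1.29/√(9.81×0.0243) = 2.64.
Bélanger equation: y₂/y₁ = ½[√(1 + 8Fr₁²) − 1] = ½[√56.68 − 1] = 3.26.
y₂ = 3.26 × 0.0243 = 0.0793 m.

y₂ = 0.0793 m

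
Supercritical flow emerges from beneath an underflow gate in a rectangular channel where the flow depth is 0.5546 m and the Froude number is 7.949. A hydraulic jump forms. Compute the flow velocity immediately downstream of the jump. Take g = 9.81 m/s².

V₂ = 1.724 m/s

Fr₁ = 7.949 (given).
Conjugate-depth relation: y₂/y₁ = ½[√(1 + 8Fr₁²) − 1] = ½[√506.49 − 1] = 10.75.
y₂ = 10.75 × 0.5546 = 5.963 m.
V₁ = Fr₁·√(g·y₁) = 7.949×√(9.81×0.5546) = 18.54 m/s; q = V₁·y₁ = 10.28 m²/s.
V₂ = q/y₂ = 10.28/5.963 = 1.724 m/s.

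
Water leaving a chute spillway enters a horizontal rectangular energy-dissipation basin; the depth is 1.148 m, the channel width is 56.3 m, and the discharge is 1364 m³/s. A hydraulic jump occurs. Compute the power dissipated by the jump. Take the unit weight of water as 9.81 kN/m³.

P = 185661 kW

q = Q/b = 1364/56.3 = 24.23 m²/s; V₁ = q/y₁ = 21.10 m/s. Fr₁ = V₁/√(g·y₁) = 6.289.
Conjugate-depth relation: y₂/y₁ = ½[√(1 + 8Fr₁²) − 1] = ½[√317.38 − 1] = 8.408.
y₂ = 8.408 × 1.148 = 9.652 m.
V₂ = q/y₂ = 24.23/9.652 = 2.510 m/s. E₁ = y₁ + V₁²/2g = 23.85 m; E₂ = y₂ + V₂²/2g = 9.973 m. ΔE = E₁ − E₂ = 13.88 m.
P = γ·Q·ΔE = 9.81 × 1364 × 13.88 = 185661 kW.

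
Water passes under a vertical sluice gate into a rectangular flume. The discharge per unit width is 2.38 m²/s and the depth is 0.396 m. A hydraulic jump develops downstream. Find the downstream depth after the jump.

y₂ = 1.52 m

V₁ = q/y₁ = 2.38/0.396 = 6.01 m/s. Fr₁ = V₁/√(g·y₁) = 6.01/√(9.81×0.396) = 3.05.
From the momentum equation for a rectangular channel, y₂/y₁ = ½[√(1 + 8Fr₁²) − 1] = ½[√75.39 − 1] = 3.84.
y₂ = 3.84 × 0.396 = 1.52 m.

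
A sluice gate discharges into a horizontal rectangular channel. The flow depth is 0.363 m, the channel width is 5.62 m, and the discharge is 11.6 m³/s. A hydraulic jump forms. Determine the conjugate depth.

q = Q/b = 11.6/5.62 = 2.06 m²/s; V₁ = q/y₁ = 5.69 m/s. Fr₁ = V₁/√(g·y₁) = 3.01.
Sequent-depth ratio: y₂/y₁ = ½[√(1 + 8Fr₁²) − 1] = ½[√73.63 − 1] = 3.79.
y₂ = 3.79 × 0.363 = 1.38 m.

y₂ = 1.38 m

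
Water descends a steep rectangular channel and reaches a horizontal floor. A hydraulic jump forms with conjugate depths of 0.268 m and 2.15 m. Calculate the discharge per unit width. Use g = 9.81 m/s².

q = 2.61 m²/s

For a rectangular channel the momentum equation gives q² = ½·g·y₁·y₂·(y₁ + y₂) = ½×9.81×0.268×2.15×2.42 = 6.83.
q = √6.83 = 2.61 m²/s.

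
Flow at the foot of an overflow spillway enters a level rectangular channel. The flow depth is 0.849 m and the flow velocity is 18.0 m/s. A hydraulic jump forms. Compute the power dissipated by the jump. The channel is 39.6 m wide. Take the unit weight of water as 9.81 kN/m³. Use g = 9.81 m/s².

Fr₁ = V₁/√(g·y₁) = 18.0/√(9.81×0.849) = 6.24.
Bélanger equation: y₂/y₁ = ½[√(1 + 8Fr₁²) − 1] = ½[√312.2 − 1] = 8.33.
y₂ = 8.33 × 0.849 = 7.08 m.
Head loss: ΔE = (y₂ − y₁)³/(4y₁y₂) = (7.08 − 0.849)³/(4×0.849×7.08) = 241/24.0 = 10.0 m.
q = V₁·y₁ = 18.0 × 0.849 = 15.3 m²/s. Q = q·b = 15.3 × 39.6 = 605 m³/s. P = γ·Q·ΔE = 9.81 × 605 × 10.0 = 59657 kW.

P = 59657 kW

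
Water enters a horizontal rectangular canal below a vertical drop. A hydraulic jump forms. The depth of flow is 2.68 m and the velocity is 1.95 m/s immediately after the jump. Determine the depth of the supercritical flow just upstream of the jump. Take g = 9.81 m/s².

y₁ = 0.628 m

Fr₂ = V₂/√(g·y₂) = 1.95/√(9.81×2.68) = 0.380.
Since the conjugate-depth ratio holds either way, y₁/y₂ = ½[√(1 + 8Fr₂²) − 1] = ½[√2.157 − 1] = 0.234.
y₁ = 0.234 × 2.68 = 0.628 m.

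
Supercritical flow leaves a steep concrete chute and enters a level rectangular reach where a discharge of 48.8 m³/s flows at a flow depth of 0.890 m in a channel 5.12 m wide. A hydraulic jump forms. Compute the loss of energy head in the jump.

q = Q/b = 48.8/5.12 = 9.53 m²/s; V₁ = q/y₁ = 10.7 m/s. Fr₁ = V₁/√(g·y₁) = 3.62.
Sequent-depth ratio: y₂/y₁ = ½[√(1 + 8Fr₁²) − 1] = ½[√106.1 − 1] = 4.65.
y₂ = 4.65 × 0.890 = 4.14 m.
V₂ = q/y₂ = 9.53/4.14 = 2.30 m/s. E₁ = y₁ + V₁²/2g = 6.74 m; E₂ = y₂ + V₂²/2g = 4.41 m. ΔE = E₁ − E₂ = 2.33 m.

ΔE = 2.33 m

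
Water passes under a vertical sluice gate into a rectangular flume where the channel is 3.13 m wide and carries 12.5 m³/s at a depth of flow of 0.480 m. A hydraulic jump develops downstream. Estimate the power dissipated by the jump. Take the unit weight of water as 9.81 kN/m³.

P = 183 kW

q = Q/b = 12.5/3.13 = 3.99 m²/s; V₁ = q/y₁ = 8.32 m/s. Fr₁ = V₁/√(g·y₁) = 3.83.
By Bélanger, y₂/y₁ = ½[√(1 + 8Fr₁²) − 1] = ½[√118.6 − 1] = 4.95.
y₂ = 4.95 × 0.480 = 2.37 m.
V₂ = q/y₂ = 3.99/2.37 = 1.68 m/s. E₁ = y₁ + V₁²/2g = 4.01 m; E₂ = y₂ + V₂²/2g = 2.52 m. ΔE = E₁ − E₂ = 1.49 m.
P = γ·Q·ΔE = 9.81 × 12.5 × 1.49 = 183 kW.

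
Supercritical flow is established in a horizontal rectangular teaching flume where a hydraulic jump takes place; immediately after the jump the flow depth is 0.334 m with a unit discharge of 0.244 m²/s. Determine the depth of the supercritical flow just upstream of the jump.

y₁ = 0.0864 m

V₂ = q/y₂ = 0.244/0.334 = 0.731 m/s; Fr₂ = V₂/√(g·y₂) = 0.404.
The Bélanger relation is symmetric: y₁/y₂ = ½[√(1 + 8Fr₂²) − 1] = ½[√2.303 − 1] = 0.259.
y₁ = 0.259 × 0.334 = 0.0864 m.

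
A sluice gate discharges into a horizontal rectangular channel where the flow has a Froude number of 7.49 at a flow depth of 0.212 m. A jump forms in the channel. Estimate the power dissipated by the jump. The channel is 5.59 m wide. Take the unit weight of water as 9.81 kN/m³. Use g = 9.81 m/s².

P = 497 kW

Fr₁ = 7.49 (given).
By Bélanger, y₂/y₁ = ½[√(1 + 8Fr₁²) − 1] = ½[√449.8 − 1] = 10.1.
y₂ = 10.1 × 0.212 = 2.14 m.
V₁ = Fr₁·√(g·y₁) = 7.49×√(9.81×0.212) = 10.8 m/s; q = V₁·y₁ = 2.29 m²/s. V₂ = q/y₂ = 2.29/2.14 = 1.07 m/s. E₁ = y₁ + V₁²/2g = 6.16 m; E₂ = y₂ + V₂²/2g = 2.20 m. ΔE = E₁ − E₂ = 3.96 m.
Q = q·b = 2.29 × 5.59 = 12.8 m³/s. P = γ·Q·ΔE = 9.81 × 12.8 × 3.96 = 497 kW.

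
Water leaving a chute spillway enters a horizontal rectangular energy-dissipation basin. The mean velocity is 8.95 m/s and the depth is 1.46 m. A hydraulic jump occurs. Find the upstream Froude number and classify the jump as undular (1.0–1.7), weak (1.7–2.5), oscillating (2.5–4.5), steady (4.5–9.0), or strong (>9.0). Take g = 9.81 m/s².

Fr₁ = 2.36; weak jump

Fr₁ = V₁/√(g·y₁) = 8.95/√(9.81×1.46) = 2.36.
Fr₁ = 2.36 lies in the weak range.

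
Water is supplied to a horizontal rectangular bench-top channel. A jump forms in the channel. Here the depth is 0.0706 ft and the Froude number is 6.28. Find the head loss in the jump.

ΔE = 0.850 ft

Fr₁ = 6.28 (given).
Sequent-depth ratio: y₂/y₁ = ½[√(1 + 8Fr₁²) − 1] = ½[√316.5 − 1] = 8.40.
y₂ = 8.40 × 0.0706 = 0.593 ft.
V₁ = Fr₁·√(g·y₁) = 6.28×√(32.2×0.0706) = 9.47 ft/s; q = V₁·y₁ = 0.668 ft²/s. V₂ = q/y₂ = 0.668/0.593 = 1.13 ft/s. E₁ = y₁ + V₁²/2g = 1.46 ft; E₂ = y₂ + V₂²/2g = 0.612 ft. ΔE = E₁ − E₂ = 0.850 ft.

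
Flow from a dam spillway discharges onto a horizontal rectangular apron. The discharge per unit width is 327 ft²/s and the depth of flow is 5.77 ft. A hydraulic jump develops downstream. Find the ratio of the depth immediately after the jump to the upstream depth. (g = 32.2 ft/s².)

y₂/y₁ = 5.40

V₁ = q/y₁ = 327/5.77 = 56.7 ft/s. Fr₁ = V₁/√(g·y₁) = 56.7/√(32.2×5.77) = 4.16.
From the momentum equation for a rectangular channel, y₂/y₁ = ½[√(1 + 8Fr₁²) − 1] = ½[√139.3 − 1] = 5.40.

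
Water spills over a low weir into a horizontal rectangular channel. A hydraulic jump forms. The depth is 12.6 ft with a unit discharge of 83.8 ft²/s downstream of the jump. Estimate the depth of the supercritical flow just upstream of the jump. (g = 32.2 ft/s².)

y₁ = 2.32 ft

V₂ = q/y₂ = 83.8/12.6 = 6.65 ft/s; Fr₂ = V₂/√(g·y₂) = 0.330.
Applying the sequent-depth relation in reverse, y₁/y₂ = ½[√(1 + 8Fr₂²) − 1] = ½[√1.872 − 1] = 0.184.
y₁ = 0.184 × 12.6 = 2.32 ft.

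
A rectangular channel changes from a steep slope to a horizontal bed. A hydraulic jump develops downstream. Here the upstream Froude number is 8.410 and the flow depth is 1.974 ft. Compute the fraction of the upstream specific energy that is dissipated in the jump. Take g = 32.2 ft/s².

Fr₁ = 8.410 (given).
Bélanger equation: y₂/y₁ = ½[√(1 + 8Fr₁²) − 1] = ½[√566.82 − 1] = 11.40.
y₂ = 11.40 × 1.974 = 22.51 ft.
E₁ = y₁(1 + Fr₁²/2) = 1.974×(1 + 8.410²/2) = 71.78 ft. ΔE = (y₂ − y₁)³/(4y₁y₂) = 48.73 ft. ΔE/E₁ = 48.73/71.78 = 0.679.

ΔE/E₁ = 0.679 (67.9%)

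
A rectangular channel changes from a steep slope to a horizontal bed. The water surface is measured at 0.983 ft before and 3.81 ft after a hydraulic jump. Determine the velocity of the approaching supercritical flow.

V₁ = 17.3 ft/s

For a rectangular channel the momentum equation gives q² = ½·g·y₁·y₂·(y₁ + y₂) = ½×32.2×0.983×3.81×4.79 = 289.
q = √289 = 17.0 ft²/s.
V₁ = q/y₁ = 17.0/0.983 = 17.3 ft/s.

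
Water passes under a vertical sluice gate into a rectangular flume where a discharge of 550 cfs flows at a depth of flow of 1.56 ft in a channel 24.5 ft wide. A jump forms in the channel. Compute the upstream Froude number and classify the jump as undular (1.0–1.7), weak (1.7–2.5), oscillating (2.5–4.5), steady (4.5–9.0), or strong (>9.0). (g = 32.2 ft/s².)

q = Q/b = 550/24.5 = 22.4 ft²/s; V₁ = q/y₁ = 14.4 ft/s. Fr₁ = V₁/√(g·y₁) = 2.03.
Fr₁ = 2.03 lies in the weak range.

Fr₁ = 2.03; weak jump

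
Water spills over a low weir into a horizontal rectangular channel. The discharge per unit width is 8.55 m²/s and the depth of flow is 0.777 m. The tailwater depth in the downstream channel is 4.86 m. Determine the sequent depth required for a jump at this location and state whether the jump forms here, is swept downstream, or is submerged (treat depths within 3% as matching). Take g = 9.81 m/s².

V₁ = q/y₁ = 8.55/0.777 = 11.0 m/s. Fr₁ = V₁/√(g·y₁) = 11.0/√(9.81×0.777) = 3.99.
Bélanger equation: y₂/y₁ = ½[√(1 + 8Fr₁²) − 1] = ½[√128.1 − 1] = 5.16.
y₂ = 5.16 × 0.777 = 4.01 m.
Tailwater y_tw = 4.86 m: y_tw > y₂, so the jump is submerged.

y₂ = 4.01 m; the jump is submerged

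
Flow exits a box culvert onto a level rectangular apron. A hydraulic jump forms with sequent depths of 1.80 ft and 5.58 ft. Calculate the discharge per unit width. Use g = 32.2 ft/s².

q = 34.5 ft²/s

For a rectangular channel the momentum equation gives q² = ½·g·y₁·y₂·(y₁ + y₂) = ½×32.2×1.80×5.58×7.38 = 1193.
q = √1193 = 34.5 ft²/s.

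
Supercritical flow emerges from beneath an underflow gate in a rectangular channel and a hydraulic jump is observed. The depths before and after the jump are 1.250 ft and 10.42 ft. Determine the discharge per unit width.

q = 49.47 ft²/s

For a rectangular channel the momentum equation gives q² = ½·g·y₁·y₂·(y₁ + y₂) = ½×32.2×1.250×10.42×11.67 = 2447.
q = √2447 = 49.47 ft²/s.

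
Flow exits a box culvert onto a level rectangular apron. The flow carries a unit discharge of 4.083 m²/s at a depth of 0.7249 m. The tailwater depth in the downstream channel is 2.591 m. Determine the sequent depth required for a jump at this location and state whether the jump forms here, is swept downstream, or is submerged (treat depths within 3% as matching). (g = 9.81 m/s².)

y₂ = 1.833 m; the jump is submerged

V₁ = q/y₁ = 4.083/0.7249 = 5.633 m/s. Fr₁ = V₁/√(g·y₁) = 5.633/√(9.81×0.7249) = 2.112.
By Bélanger, y₂/y₁ = ½[√(1 + 8Fr₁²) − 1] = ½[√36.690 − 1] = 2.529.
y₂ = 2.529 × 0.7249 = 1.833 m.
Tailwater y_tw = 2.591 m: y_tw > y₂, so the jump is submerged.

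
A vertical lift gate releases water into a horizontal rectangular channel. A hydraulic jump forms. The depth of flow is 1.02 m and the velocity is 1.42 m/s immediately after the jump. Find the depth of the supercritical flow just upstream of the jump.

Fr₂ = V₂/√(g·y₂) = 1.42/√(9.81×1.02) = 0.449.
Since the conjugate-depth ratio holds either way, y₁/y₂ = ½[√(1 + 8Fr₂²) − 1] = ½[√2.612 − 1] = 0.308.
y₁ = 0.308 × 1.02 = 0.314 m.

y₁ = 0.314 m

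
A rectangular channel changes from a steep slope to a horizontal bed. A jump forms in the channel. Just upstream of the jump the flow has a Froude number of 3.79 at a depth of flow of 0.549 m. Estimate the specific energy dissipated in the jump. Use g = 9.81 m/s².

ΔE = 1.65 m

Fr₁ = 3.79 (given).
By Bélanger, y₂/y₁ = ½[√(1 + 8Fr₁²) − 1] = ½[√115.9 − 1] = 4.88.
y₂ = 4.88 × 0.549 = 2.68 m.
Head loss: ΔE = (y₂ − y₁)³/(4y₁y₂) = (2.68 − 0.549)³/(4×0.549×2.68) = 9.69/5.89 = 1.65 m.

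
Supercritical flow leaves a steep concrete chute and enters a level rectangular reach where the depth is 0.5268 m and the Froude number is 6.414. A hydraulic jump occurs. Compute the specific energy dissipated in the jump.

ΔE = 6.694 m

Fr₁ = 6.414 (given).
From the momentum equation for a rectangular channel, y₂/y₁ = ½[√(1 + 8Fr₁²) − 1] = ½[√330.12 − 1] = 8.585.
y₂ = 8.585 × 0.5268 = 4.522 m.
V₁ = Fr₁·√(g·y₁) = 6.414×√(9.81×0.5268) = 14.58 m/s; q = V₁·y₁ = 7.681 m²/s. V₂ = q/y₂ = 7.681/4.522 = 1.699 m/s. E₁ = y₁ + V₁²/2g = 11.36 m; E₂ = y₂ + V₂²/2g = 4.669 m. ΔE = E₁ − E₂ = 6.694 m.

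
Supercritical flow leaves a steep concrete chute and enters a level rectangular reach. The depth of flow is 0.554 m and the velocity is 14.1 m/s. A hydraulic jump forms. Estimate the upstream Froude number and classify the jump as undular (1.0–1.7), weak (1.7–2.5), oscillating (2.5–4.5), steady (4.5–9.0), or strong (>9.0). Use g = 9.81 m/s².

Fr₁ = 6.05; steady jump

Fr₁ = V₁/√(g·y₁) = 14.1/√(9.81×0.554) = 6.05.
Fr₁ = 6.05 lies in the steady range.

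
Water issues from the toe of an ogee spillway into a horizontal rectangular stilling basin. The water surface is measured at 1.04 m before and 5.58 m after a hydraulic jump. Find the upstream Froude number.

For a rectangular channel the momentum equation gives q² = ½·g·y₁·y₂·(y₁ + y₂) = ½×9.81×1.04×5.58×6.62 = 188.
q = √188 = 13.7 m²/s.
V₁ = q/y₁ = 13.2 m/s; Fr₁ = V₁/√(g·y₁) = 4.13.

Fr₁ = 4.13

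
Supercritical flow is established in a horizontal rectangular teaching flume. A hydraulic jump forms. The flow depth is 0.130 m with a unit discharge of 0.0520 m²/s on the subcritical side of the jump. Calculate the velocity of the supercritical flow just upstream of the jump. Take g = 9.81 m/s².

V₂ = q/y₂ = 0.0520/0.130 = 0.400 m/s; Fr₂ = V₂/√(g·y₂) = 0.354.
From the momentum equation (using Fr₂), y₁/y₂ = ½[√(1 + 8Fr₂²) − 1] = ½[√2.004 − 1] = 0.208.
y₁ = 0.208 × 0.130 = 0.0270 m.
V₁ = q/y₁ = 0.0520/0.0270 = 1.93 m/s.

V₁ = 1.93 m/s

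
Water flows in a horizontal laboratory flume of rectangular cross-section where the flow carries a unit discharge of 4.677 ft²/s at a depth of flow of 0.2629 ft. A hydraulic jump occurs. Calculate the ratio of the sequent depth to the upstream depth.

V₁ = q/y₁ = 4.677/0.2629 = 17.79 ft/s. Fr₁ = V₁/√(g·y₁) = 17.79/√(32.2×0.2629) = 6.114.
Conjugate-depth relation: y₂/y₁ = ½[√(1 + 8Fr₁²) − 1] = ½[√300.09 − 1] = 8.162.

y₂/y₁ = 8.162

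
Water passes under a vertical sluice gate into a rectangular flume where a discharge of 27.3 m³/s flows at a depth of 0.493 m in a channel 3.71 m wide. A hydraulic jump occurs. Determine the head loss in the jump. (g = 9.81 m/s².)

q = Q/b = 27.3/3.71 = 7.36 m²/s; V₁ = q/y₁ = 14.9 m/s. Fr₁ = V₁/√(g·y₁) = 6.79.
Conjugate-depth relation: y₂/y₁ = ½[√(1 + 8Fr₁²) − 1] = ½[√369.5 − 1] = 9.11.
y₂ = 9.11 × 0.493 = 4.49 m.
V₂ = q/y₂ = 7.36/4.49 = 1.64 m/s. E₁ = y₁ + V₁²/2g = 11.8 m; E₂ = y₂ + V₂²/2g = 4.63 m. ΔE = E₁ − E₂ = 7.22 m.

ΔE = 7.22 m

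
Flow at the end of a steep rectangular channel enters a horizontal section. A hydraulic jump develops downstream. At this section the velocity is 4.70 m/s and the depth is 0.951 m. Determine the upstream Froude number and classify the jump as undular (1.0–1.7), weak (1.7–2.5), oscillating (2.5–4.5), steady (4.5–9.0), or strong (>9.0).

Fr₁ = 1.54; undular jump

Fr₁ = V₁/√(g·y₁) = 4.70/√(9.81×0.951) = 1.54.
Fr₁ = 1.54 lies in the undular range.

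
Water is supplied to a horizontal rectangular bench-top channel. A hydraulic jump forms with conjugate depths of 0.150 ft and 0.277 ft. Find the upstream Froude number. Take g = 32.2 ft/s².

For a rectangular channel the momentum equation gives q² = ½·g·y₁·y₂·(y₁ + y₂) = ½×32.2×0.150×0.277×0.427 = 0.286.
q = √0.286 = 0.534 ft²/s.
V₁ = q/y₁ = 3.56 ft/s; Fr₁ = V₁/√(g·y₁) = 1.62.

Fr₁ = 1.62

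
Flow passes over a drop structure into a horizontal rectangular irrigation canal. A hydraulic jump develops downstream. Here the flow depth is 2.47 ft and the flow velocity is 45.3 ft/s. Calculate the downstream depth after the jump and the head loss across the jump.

Fr₁ = V₁/√(g·y₁) = 45.3/√(32.2×2.47) = 5.08.
By Bélanger, y₂/y₁ = ½[√(1 + 8Fr₁²) − 1] = ½[√207.4 − 1] = 6.70.
y₂ = 6.70 × 2.47 = 16.6 ft.
Head loss: ΔE = (y₂ − y₁)³/(4y₁y₂) = (16.6 − 2.47)³/(4×2.47×16.6) = 2792/164 = 17.1 ft.

y₂ = 16.6 ft; ΔE = 17.1 ft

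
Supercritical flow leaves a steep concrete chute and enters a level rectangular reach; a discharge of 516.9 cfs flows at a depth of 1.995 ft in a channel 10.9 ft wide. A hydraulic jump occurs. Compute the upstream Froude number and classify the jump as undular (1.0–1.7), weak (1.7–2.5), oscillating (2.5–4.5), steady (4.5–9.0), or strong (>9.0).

q = Q/b = 516.9/10.9 = 47.42 ft²/s; V₁ = q/y₁ = 23.77 ft/s. Fr₁ = V₁/√(g·y₁) = 2.966.
Fr₁ = 2.966 lies in the oscillating range.

Fr₁ = 2.966; oscillating jump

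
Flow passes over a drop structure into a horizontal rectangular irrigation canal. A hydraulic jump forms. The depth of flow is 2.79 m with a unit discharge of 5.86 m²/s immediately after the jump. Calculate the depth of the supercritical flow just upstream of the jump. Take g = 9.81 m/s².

y₁ = 0.716 m

V₂ = q/y₂ = 5.86/2.79 = 2.10 m/s; Fr₂ = V₂/√(g·y₂) = 0.401.
From the momentum equation (using Fr₂), y₁/y₂ = ½[√(1 + 8Fr₂²) − 1] = ½[√2.289 − 1] = 0.257.
y₁ = 0.257 × 2.79 = 0.716 m.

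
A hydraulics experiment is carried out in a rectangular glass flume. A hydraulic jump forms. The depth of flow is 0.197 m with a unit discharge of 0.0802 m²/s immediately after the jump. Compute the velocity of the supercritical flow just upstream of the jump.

V₁ = 2.73 m/s

V₂ = q/y₂ = 0.0802/0.197 = 0.407 m/s; Fr₂ = V₂/√(g·y₂) = 0.293.
The Bélanger relation is symmetric: y₁/y₂ = ½[√(1 + 8Fr₂²) − 1] = ½[√1.686 − 1] = 0.149.
y₁ = 0.149 × 0.197 = 0.0294 m.
V₁ = q/y₁ = 0.0802/0.0294 = 2.73 m/s.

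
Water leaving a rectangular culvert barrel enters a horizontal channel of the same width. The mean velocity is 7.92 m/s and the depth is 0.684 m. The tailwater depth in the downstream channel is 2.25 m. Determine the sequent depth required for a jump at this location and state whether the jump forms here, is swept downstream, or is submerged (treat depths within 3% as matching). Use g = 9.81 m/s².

y₂ = 2.64 m; the jump is swept downstream

Fr₁ = V₁/√(g·y₁) = 7.92/√(9.81×0.684) = 3.06.
By Bélanger, y₂/y₁ = ½[√(1 + 8Fr₁²) − 1] = ½[√75.79 − 1] = 3.85.
y₂ = 3.85 × 0.684 = 2.64 m.
Tailwater y_tw = 2.25 m: y_tw < y₂, so the jump is swept downstream.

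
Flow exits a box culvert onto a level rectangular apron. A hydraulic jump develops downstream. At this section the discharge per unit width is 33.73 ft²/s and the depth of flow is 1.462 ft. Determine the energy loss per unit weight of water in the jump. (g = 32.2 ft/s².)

V₁ = q/y₁ = 33.73/1.462 = 23.07 ft/s. Fr₁ = V₁/√(g·y₁) = 23.07/√(32.2×1.462) = 3.363.
Conjugate-depth relation: y₂/y₁ = ½[√(1 + 8Fr₁²) − 1] = ½[√91.453 − 1] = 4.282.
y₂ = 4.282 × 1.462 = 6.260 ft.
V₂ = q/y₂ = 33.73/6.260 = 5.388 ft/s. E₁ = y₁ + V₁²/2g = 9.727 ft; E₂ = y₂ + V₂²/2g = 6.711 ft. ΔE = E₁ − E₂ = 3.017 ft.

ΔE = 3.017 ft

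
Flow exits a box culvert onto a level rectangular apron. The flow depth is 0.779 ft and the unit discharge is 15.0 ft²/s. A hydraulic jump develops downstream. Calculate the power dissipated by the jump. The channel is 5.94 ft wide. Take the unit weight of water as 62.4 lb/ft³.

V₁ = q/y₁ = 15.0/0.779 = 19.3 ft/s. Fr₁ = V₁/√(g·y₁) = 19.3/√(32.2×0.779) = 3.84.
Bélanger equation: y₂/y₁ = ½[√(1 + 8Fr₁²) − 1] = ½[√119.3 − 1] = 4.96.
y₂ = 4.96 × 0.779 = 3.86 ft.
Head loss: ΔE = (y₂ − y₁)³/(4y₁y₂) = (3.86 − 0.779)³/(4×0.779×3.86) = 29.4/12.0 = 2.44 ft.
Q = q·b = 15.0 × 5.94 = 89.1 cfs. P = γ·Q·ΔE/550 = 62.4 × 89.1 × 2.44 / 550 = 24.6 hp.

P = 24.6 hp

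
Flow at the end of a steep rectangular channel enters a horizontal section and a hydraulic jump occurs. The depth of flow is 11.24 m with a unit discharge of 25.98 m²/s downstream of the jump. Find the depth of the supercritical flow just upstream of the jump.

y₁ = 1.000 m

V₂ = q/y₂ = 25.98/11.24 = 2.311 m/s; Fr₂ = V₂/√(g·y₂) = 0.2201.
From the momentum equation (using Fr₂), y₁/y₂ = ½[√(1 + 8Fr₂²) − 1] = ½[√1.3876 − 1] = 0.08899.
y₁ = 0.08899 × 11.24 = 1.000 m.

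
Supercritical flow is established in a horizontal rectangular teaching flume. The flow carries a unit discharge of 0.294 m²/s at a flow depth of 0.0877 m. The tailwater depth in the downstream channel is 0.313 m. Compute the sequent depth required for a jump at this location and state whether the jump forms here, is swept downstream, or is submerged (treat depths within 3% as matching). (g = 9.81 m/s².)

V₁ = q/y₁ = 0.294/0.0877 = 3.35 m/s. Fr₁ = V₁/√(g·y₁) = 3.35/√(9.81×0.0877) = 3.61.
Bélanger equation: y₂/y₁ = ½[√(1 + 8Fr₁²) − 1] = ½[√105.5 − 1] = 4.64.
y₂ = 4.64 × 0.0877 = 0.407 m.
Tailwater y_tw = 0.313 m: y_tw < y₂, so the jump is swept downstream.

y₂ = 0.407 m; the jump is swept downstream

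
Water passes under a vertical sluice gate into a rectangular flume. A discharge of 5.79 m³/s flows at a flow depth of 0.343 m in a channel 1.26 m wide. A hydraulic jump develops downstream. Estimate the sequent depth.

q = Q/b = 5.79/1.26 = 4.60 m²/s; V₁ = q/y₁ = 13.4 m/s. Fr₁ = V₁/√(g·y₁) = 7.30.
From the momentum equation for a rectangular channel, y₂/y₁ = ½[√(1 + 8Fr₁²) − 1] = ½[√427.7 − 1] = 9.84.
y₂ = 9.84 × 0.343 = 3.38 m.

y₂ = 3.38 m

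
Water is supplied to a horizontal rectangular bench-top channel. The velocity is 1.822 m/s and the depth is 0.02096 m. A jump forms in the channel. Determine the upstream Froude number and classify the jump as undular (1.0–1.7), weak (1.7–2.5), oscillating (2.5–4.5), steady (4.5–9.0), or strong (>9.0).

Fr₁ = V₁/√(g·y₁) = 1.822/√(9.81×0.02096) = 4.018.
Fr₁ = 4.018 lies in the oscillating range.

Fr₁ = 4.018; oscillating jump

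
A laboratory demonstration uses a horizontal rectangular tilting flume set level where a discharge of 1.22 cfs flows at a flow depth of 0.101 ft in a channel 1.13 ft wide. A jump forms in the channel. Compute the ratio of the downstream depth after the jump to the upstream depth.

q = Q/b = 1.22/1.13 = 1.08 ft²/s; V₁ = q/y₁ = 10.7 ft/s. Fr₁ = V₁/√(g·y₁) = 5.93.
From the momentum equation for a rectangular channel, y₂/y₁ = ½[√(1 + 8Fr₁²) − 1] = ½[√282.1 − 1] = 7.90.

y₂/y₁ = 7.90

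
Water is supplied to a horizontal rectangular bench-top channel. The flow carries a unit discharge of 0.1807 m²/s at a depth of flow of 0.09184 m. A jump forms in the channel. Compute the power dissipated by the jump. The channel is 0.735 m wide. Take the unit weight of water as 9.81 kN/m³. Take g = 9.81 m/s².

P = 0.03871 kW

V₁ = q/y₁ = 0.1807/0.09184 = 1.968 m/s. Fr₁ = V₁/√(g·y₁) = 1.968/√(9.81×0.09184) = 2.073.
Conjugate-depth relation: y₂/y₁ = ½[√(1 + 8Fr₁²) − 1] = ½[√35.375 − 1] = 2.474.
y₂ = 2.474 × 0.09184 = 0.2272 m.
Head loss: ΔE = (y₂ − y₁)³/(4y₁y₂) = (0.2272 − 0.09184)³/(4×0.09184×0.2272) = 0.002480/0.08346 = 0.02971 m.
Q = q·b = 0.1807 × 0.735 = 0.1328 m³/s. P = γ·Q·ΔE = 9.81 × 0.1328 × 0.02971 = 0.03871 kW.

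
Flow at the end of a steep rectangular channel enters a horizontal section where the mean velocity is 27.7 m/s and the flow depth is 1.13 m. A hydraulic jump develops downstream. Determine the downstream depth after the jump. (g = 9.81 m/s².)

y₂ = 12.7 m

Fr₁ = V₁/√(g·y₁) = 27.7/√(9.81×1.13) = 8.32.
Conjugate-depth relation: y₂/y₁ = ½[√(1 + 8Fr₁²) − 1] = ½[√554.7 − 1] = 11.3.
y₂ = 11.3 × 1.13 = 12.7 m.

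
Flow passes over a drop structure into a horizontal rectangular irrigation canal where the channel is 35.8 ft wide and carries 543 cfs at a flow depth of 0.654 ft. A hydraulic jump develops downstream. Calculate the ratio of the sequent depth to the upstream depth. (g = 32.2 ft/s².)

y₂/y₁ = 6.66

q = Q/b = 543/35.8 = 15.2 ft²/s; V₁ = q/y₁ = 23.2 ft/s. Fr₁ = V₁/√(g·y₁) = 5.05.
Sequent-depth ratio: y₂/y₁ = ½[√(1 + 8Fr₁²) − 1] = ½[√205.3 − 1] = 6.66.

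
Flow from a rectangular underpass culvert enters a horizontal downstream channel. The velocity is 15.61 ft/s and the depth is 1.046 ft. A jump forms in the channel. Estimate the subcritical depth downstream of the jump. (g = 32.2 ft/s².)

y₂ = 3.490 ft

Fr₁ = V₁/√(g·y₁) = 15.61/√(32.2×1.046) = 2.690.
From the momentum equation for a rectangular channel, y₂/y₁ = ½[√(1 + 8Fr₁²) − 1] = ½[√58.877 − 1] = 3.337.
y₂ = 3.337 × 1.046 = 3.490 ft.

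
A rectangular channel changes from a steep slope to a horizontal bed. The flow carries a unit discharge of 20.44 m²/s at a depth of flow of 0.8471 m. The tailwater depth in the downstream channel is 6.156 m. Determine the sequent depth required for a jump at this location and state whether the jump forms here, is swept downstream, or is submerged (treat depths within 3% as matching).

V₁ = q/y₁ = 20.44/0.8471 = 24.13 m/s. Fr₁ = V₁/√(g·y₁) = 24.13/√(9.81×0.8471) = 8.370.
Bélanger equation: y₂/y₁ = ½[√(1 + 8Fr₁²) − 1] = ½[√561.50 − 1] = 11.35.
y₂ = 11.35 × 0.8471 = 9.613 m.
Tailwater y_tw = 6.156 m: y_tw < y₂, so the jump is swept downstream.

y₂ = 9.613 m; the jump is swept downstream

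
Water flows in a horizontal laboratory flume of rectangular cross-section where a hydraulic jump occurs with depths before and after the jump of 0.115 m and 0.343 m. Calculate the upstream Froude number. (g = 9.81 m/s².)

For a rectangular channel the momentum equation gives q² = ½·g·y₁·y₂·(y₁ + y₂) = ½×9.81×0.115×0.343×0.458 = 0.0886.
q = √0.0886 = 0.298 m²/s.
V₁ = q/y₁ = 2.59 m/s; Fr₁ = V₁/√(g·y₁) = 2.44.

Fr₁ = 2.44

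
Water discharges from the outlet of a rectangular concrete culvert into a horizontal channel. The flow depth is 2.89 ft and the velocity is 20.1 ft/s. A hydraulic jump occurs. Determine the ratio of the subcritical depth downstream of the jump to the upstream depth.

y₂/y₁ = 2.49

Fr₁ = V₁/√(g·y₁) = 20.1/√(32.2×2.89) = 2.08.
Bélanger equation: y₂/y₁ = ½[√(1 + 8Fr₁²) − 1] = ½[√35.73 − 1] = 2.49.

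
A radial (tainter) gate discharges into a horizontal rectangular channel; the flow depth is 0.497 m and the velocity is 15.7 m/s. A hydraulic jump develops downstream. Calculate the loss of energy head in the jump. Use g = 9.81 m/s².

Fr₁ = V₁/√(g·y₁) = 15.7/√(9.81×0.497) = 7.11.
By Bélanger, y₂/y₁ = ½[√(1 + 8Fr₁²) − 1] = ½[√405.4 − 1] = 9.57.
y₂ = 9.57 × 0.497 = 4.76 m.
Head loss: ΔE = (y₂ − y₁)³/(4y₁y₂) = (4.76 − 0.497)³/(4×0.497×4.76) = 77.2/9.45 = 8.17 m.

ΔE = 8.17 m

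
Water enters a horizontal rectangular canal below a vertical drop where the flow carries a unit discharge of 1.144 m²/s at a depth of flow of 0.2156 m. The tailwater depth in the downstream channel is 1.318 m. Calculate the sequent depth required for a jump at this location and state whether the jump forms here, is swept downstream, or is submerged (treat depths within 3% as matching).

V₁ = q/y₁ = 1.144/0.2156 = 5.306 m/s. Fr₁ = V₁/√(g·y₁) = 5.306/√(9.81×0.2156) = 3.649.
From the momentum equation for a rectangular channel, y₂/y₁ = ½[√(1 + 8Fr₁²) − 1] = ½[√107.49 − 1] = 4.684.
y₂ = 4.684 × 0.2156 = 1.010 m.
Tailwater y_tw = 1.318 m: y_tw > y₂, so the jump is submerged.

y₂ = 1.010 m; the jump is submerged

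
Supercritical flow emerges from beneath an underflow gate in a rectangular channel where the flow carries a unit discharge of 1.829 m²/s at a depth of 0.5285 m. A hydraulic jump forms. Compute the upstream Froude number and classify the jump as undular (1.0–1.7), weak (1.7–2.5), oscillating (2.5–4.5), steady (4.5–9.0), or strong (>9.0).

Fr₁ = 1.520; undular jump

V₁ = q/y₁ = 1.829/0.5285 = 3.461 m/s. Fr₁ = V₁/√(g·y₁) = 3.461/√(9.81×0.5285) = 1.520.
Fr₁ = 1.520 lies in the undular range.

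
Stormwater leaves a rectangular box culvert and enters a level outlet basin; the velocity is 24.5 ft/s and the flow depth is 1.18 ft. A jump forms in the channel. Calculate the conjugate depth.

Fr₁ = V₁/√(g·y₁) = 24.5/√(32.2×1.18) = 3.97.
From the momentum equation for a rectangular channel, y₂/y₁ = ½[√(1 + 8Fr₁²) − 1] = ½[√127.4 − 1] = 5.14.
y₂ = 5.14 × 1.18 = 6.07 ft.

y₂ = 6.07 ft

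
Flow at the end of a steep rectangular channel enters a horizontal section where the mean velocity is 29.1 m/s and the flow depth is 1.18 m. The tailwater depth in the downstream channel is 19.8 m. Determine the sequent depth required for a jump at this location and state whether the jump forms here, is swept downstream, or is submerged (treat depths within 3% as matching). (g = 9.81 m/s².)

Fr₁ = V₁/√(g·y₁) = 29.1/√(9.81×1.18) = 8.55.
By Bélanger, y₂/y₁ = ½[√(1 + 8Fr₁²) − 1] = ½[√586.2 − 1] = 11.6.
y₂ = 11.6 × 1.18 = 13.7 m.
Tailwater y_tw = 19.8 m: y_tw > y₂, so the jump is submerged.

y₂ = 13.7 m; the jump is submerged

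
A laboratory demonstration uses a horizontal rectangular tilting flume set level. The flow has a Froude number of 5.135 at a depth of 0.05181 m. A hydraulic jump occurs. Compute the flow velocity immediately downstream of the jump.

V₂ = 0.5400 m/s

Fr₁ = 5.135 (given).
Sequent-depth ratio: y₂/y₁ = ½[√(1 + 8Fr₁²) − 1] = ½[√211.95 − 1] = 6.779.
y₂ = 6.779 × 0.05181 = 0.3512 m.
V₁ = Fr₁·√(g·y₁) = 5.135×√(9.81×0.05181) = 3.661 m/s; q = V₁·y₁ = 0.1897 m²/s.
V₂ = q/y₂ = 0.1897/0.3512 = 0.5400 m/s.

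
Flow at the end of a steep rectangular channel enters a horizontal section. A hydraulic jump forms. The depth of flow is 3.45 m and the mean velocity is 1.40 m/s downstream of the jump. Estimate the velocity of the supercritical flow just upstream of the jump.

V₁ = 13.4 m/s

Fr₂ = V₂/√(g·y₂) = 1.40/√(9.81×3.45) = 0.241.
Applying the sequent-depth relation in reverse, y₁/y₂ = ½[√(1 + 8Fr₂²) − 1] = ½[√1.463 − 1] = 0.105.
y₁ = 0.105 × 3.45 = 0.362 m.
V₁ = q/y₁ = 4.83/0.362 = 13.4 m/s.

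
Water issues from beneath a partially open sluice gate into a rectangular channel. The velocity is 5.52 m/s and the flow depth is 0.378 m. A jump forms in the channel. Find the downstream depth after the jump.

Fr₁ = V₁/√(g·y₁) = 5.52/√(9.81×0.378) = 2.87.
Conjugate-depth relation: y₂/y₁ = ½[√(1 + 8Fr₁²) − 1] = ½[√66.74 − 1] = 3.58.
y₂ = 3.58 × 0.378 = 1.35 m.

y₂ = 1.35 m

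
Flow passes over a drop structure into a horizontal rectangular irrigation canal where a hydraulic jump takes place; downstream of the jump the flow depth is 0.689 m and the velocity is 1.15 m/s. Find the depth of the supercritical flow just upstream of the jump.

Fr₂ = V₂/√(g·y₂) = 1.15/√(9.81×0.689) = 0.442.
Applying the sequent-depth relation in reverse, y₁/y₂ = ½[√(1 + 8Fr₂²) − 1] = ½[√2.565 − 1] = 0.301.
y₁ = 0.301 × 0.689 = 0.207 m.

y₁ = 0.207 m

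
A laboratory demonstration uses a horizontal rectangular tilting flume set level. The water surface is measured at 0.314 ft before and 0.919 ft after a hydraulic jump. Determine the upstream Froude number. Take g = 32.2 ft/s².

Fr₁ = 2.40

For a rectangular channel the momentum equation gives q² = ½·g·y₁·y₂·(y₁ + y₂) = ½×32.2×0.314×0.919×1.23 = 5.73.
q = √5.73 = 2.39 ft²/s.
V₁ = q/y₁ = 7.62 ft/s; Fr₁ = V₁/√(g·y₁) = 2.40.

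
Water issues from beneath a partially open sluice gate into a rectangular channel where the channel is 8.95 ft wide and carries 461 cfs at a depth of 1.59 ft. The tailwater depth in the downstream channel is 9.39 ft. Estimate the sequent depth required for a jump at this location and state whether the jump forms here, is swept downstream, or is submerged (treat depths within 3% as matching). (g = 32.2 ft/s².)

y₂ = 9.42 ft; the jump forms here

q = Q/b = 461/8.95 = 51.5 ft²/s; V₁ = q/y₁ = 32.4 ft/s. Fr₁ = V₁/√(g·y₁) = 4.53.
From the momentum equation for a rectangular channel, y₂/y₁ = ½[√(1 + 8Fr₁²) − 1] = ½[√165.0 − 1] = 5.92.
y₂ = 5.92 × 1.59 = 9.42 ft.
Tailwater y_tw = 9.39 ft: y_tw ≈ y₂, so the jump forms here.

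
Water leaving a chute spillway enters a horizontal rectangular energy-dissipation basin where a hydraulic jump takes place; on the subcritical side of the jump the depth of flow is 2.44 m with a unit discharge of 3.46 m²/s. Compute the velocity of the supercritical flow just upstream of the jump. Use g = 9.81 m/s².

V₂ = q/y₂ = 3.46/2.44 = 1.42 m/s; Fr₂ = V₂/√(g·y₂) = 0.290.
Since the conjugate-depth ratio holds either way, y₁/y₂ = ½[√(1 + 8Fr₂²) − 1] = ½[√1.672 − 1] = 0.147.
y₁ = 0.147 × 2.44 = 0.358 m.
V₁ = q/y₁ = 3.46/0.358 = 9.68 m/s.

V₁ = 9.68 m/s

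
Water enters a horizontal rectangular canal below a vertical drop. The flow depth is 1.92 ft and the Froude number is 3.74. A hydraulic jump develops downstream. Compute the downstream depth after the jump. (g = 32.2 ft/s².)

Fr₁ = 3.74 (given).
Bélanger equation: y₂/y₁ = ½[√(1 + 8Fr₁²) − 1] = ½[√112.9 − 1] = 4.81.
y₂ = 4.81 × 1.92 = 9.24 ft.

y₂ = 9.24 ft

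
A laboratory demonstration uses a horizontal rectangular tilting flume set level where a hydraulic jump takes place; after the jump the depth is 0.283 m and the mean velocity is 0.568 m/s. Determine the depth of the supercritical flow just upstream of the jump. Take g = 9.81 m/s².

Fr₂ = V₂/√(g·y₂) = 0.568/√(9.81×0.283) = 0.341.
The Bélanger relation is symmetric: y₁/y₂ = ½[√(1 + 8Fr₂²) − 1] = ½[√1.930 − 1] = 0.195.
y₁ = 0.195 × 0.283 = 0.0551 m.

y₁ = 0.0551 m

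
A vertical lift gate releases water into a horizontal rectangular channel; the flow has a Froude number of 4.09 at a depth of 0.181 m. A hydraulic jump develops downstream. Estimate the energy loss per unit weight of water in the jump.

Fr₁ = 4.09 (given).
Conjugate-depth relation: y₂/y₁ = ½[√(1 + 8Fr₁²) − 1] = ½[√134.8 − 1] = 5.31.
y₂ = 5.31 × 0.181 = 0.960 m.
Head loss: ΔE = (y₂ − y₁)³/(4y₁y₂) = (0.960 − 0.181)³/(4×0.181×0.960) = 0.473/0.695 = 0.681 m.

ΔE = 0.681 m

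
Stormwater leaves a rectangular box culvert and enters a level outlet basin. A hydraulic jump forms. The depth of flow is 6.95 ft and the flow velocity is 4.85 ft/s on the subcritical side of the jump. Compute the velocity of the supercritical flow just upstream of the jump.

V₁ = 27.2 ft/s

Fr₂ = V₂/√(g·y₂) = 4.85/√(32.2×6.95) = 0.324.
Since the conjugate-depth ratio holds either way, y₁/y₂ = ½[√(1 + 8Fr₂²) − 1] = ½[√1.841 − 1] = 0.178.
y₁ = 0.178 × 6.95 = 1.24 ft.
V₁ = q/y₁ = 33.7/1.24 = 27.2 ft/s.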